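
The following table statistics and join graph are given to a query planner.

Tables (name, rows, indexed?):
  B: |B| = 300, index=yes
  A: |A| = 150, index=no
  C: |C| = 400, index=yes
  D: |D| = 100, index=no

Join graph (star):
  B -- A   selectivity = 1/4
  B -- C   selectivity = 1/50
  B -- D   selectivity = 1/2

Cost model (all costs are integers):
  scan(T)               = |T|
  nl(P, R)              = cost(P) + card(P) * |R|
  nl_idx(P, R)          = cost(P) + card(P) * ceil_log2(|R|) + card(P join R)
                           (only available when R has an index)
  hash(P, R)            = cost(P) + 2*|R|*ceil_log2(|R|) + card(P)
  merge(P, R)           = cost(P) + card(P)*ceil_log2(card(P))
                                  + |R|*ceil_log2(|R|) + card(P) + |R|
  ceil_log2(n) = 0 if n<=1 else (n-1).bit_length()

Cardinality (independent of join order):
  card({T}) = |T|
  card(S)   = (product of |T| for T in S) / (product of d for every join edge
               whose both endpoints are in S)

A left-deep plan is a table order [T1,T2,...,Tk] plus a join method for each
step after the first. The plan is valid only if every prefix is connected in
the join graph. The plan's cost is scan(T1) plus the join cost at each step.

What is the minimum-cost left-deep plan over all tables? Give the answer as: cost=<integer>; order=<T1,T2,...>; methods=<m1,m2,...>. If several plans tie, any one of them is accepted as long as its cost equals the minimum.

cost=101600; order=B,C,A,D; methods=nl_idx,hash,hash

Selinger DP (subsets sized 1..n):
  {B}: scan cost=300, card=300
  {A}: scan cost=150, card=150
  {C}: scan cost=400, card=400
  {D}: scan cost=100, card=100
  {AB}: card=11250; try (A,hash)→3000, (B,merge)→4500, (A,merge)→4650, (B,hash)→5700, (B,nl_idx)→12750, (B,nl)→45150 …(+1); best=3000 via (A,hash)
  {BC}: card=2400; try (C,nl_idx)→5400, (B,hash)→6200, (B,nl_idx)→6400, (C,merge)→7300, (B,merge)→7400, (C,hash)→7800 …(+2); best=5400 via (C,nl_idx)
  {BD}: card=15000; try (D,hash)→2000, (B,merge)→3900, (D,merge)→4100, (B,hash)→5600, (B,nl_idx)→16000, (B,nl)→30100 …(+1); best=2000 via (D,hash)
  {ABC}: card=90000; try (A,hash)→10200, (C,hash)→21450, (A,merge)→37950, (C,merge)→175750, (C,nl_idx)→194250, (A,nl)→365400 …(+1); best=10200 via (A,hash)
  {ABD}: card=562500; try (D,hash)→15650, (A,hash)→19400, (D,merge)→172550, (A,merge)→228350, (D,nl)→1128000, (A,nl)→2252000; best=15650 via (D,hash)
  {BCD}: card=120000; try (D,hash)→9200, (C,hash)→24200, (D,merge)→37400, (C,merge)→231000, (D,nl)→245400, (C,nl_idx)→257000 …(+1); best=9200 via (D,hash)
  {ABCD}: card=4500000; try (D,hash)→101600, (A,hash)→131600, (C,hash)→585350, (D,merge)→1631000, (A,merge)→2170550, (D,nl)→9010200 …(+4); best=101600 via (D,hash)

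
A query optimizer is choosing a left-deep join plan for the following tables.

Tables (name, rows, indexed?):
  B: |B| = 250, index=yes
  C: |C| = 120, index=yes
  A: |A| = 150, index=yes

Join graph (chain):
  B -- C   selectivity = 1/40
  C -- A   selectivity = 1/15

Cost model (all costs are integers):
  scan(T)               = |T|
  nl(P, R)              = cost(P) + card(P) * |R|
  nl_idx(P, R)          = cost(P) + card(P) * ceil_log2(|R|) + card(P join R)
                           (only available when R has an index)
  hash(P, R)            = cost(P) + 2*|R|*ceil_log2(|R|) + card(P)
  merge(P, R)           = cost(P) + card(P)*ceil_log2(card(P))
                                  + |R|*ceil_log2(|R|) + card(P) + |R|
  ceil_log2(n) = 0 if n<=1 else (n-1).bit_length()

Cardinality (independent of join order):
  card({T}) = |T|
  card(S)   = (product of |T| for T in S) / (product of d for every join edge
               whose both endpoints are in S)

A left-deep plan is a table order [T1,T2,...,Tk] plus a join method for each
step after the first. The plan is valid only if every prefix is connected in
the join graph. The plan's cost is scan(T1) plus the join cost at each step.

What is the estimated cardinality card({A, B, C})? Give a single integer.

7500

Tables in S: A(150), B(250), C(120)
Edges inside S: B-C(d=40), C-A(d=15)
numerator = 150 * 250 * 120 = 4500000
denominator = 40 * 15 = 600
card(S) = 4500000 / 600 = 7500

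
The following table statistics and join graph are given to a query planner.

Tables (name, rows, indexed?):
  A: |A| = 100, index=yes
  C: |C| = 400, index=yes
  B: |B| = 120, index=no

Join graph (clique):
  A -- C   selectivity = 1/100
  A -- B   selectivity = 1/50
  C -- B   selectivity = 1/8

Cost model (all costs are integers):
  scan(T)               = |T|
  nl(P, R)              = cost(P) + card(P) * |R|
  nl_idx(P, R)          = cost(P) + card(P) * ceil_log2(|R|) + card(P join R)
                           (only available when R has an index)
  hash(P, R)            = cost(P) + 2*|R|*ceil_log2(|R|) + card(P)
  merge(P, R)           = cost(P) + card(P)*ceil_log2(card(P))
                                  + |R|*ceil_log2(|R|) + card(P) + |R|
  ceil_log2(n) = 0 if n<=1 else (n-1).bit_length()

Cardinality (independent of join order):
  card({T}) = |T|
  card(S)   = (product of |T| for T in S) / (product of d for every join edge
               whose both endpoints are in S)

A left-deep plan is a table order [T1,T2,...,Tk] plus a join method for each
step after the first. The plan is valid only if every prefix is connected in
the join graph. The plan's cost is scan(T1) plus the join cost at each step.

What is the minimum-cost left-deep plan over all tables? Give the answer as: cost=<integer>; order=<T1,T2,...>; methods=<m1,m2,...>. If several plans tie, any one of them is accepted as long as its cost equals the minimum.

cost=3480; order=B,A,C; methods=nl_idx,nl_idx

Selinger DP (subsets sized 1..n):
  {A}: scan cost=100, card=100
  {C}: scan cost=400, card=400
  {B}: scan cost=120, card=120
  {AC}: card=400; try (C,nl_idx)→1400, (A,hash)→2200, (A,nl_idx)→3600, (C,merge)→4900, (A,merge)→5200, (C,hash)→7400 …(+2); best=1400 via (C,nl_idx)
  {AB}: card=240; try (A,nl_idx)→1200, (A,hash)→1640, (B,merge)→1860, (B,hash)→1880, (A,merge)→1880, (B,nl)→12100 …(+1); best=1200 via (A,nl_idx)
  {BC}: card=6000; try (B,hash)→2480, (C,merge)→5080, (B,merge)→5360, (C,nl_idx)→7200, (C,hash)→7440, (C,nl)→48120 …(+1); best=2480 via (B,hash)
  {ABC}: card=120; try (C,nl_idx)→3480, (B,hash)→3480, (B,merge)→6360, (C,merge)→7360, (C,hash)→8640, (A,hash)→9880 …(+5); best=3480 via (C,nl_idx)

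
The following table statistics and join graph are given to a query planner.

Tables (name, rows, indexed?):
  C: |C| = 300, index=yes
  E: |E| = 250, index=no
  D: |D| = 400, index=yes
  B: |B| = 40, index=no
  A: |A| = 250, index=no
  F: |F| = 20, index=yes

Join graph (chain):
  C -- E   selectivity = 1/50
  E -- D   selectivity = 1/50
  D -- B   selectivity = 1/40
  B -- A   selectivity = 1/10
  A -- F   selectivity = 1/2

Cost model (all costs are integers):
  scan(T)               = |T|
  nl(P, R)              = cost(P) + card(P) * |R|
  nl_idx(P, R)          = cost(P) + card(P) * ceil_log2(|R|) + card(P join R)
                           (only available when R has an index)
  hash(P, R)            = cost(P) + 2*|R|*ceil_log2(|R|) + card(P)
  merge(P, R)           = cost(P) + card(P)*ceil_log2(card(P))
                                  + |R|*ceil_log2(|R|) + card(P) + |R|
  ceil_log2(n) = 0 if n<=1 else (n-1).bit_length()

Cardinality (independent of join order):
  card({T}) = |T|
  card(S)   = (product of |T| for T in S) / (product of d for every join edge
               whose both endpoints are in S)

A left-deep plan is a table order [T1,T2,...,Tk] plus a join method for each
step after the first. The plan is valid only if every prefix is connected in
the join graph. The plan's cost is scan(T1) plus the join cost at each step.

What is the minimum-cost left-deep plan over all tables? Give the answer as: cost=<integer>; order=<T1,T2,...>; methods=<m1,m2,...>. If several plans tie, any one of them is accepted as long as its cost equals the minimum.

cost=328800; order=B,D,E,C,A,F; methods=nl_idx,hash,hash,hash,hash

Selinger DP (subsets sized 1..n):
  {C}: scan cost=300, card=300
  {E}: scan cost=250, card=250
  {D}: scan cost=400, card=400
  {B}: scan cost=40, card=40
  {A}: scan cost=250, card=250
  {F}: scan cost=20, card=20
  {CE}: card=1500; try (C,nl_idx)→4000, (E,hash)→4600, (C,merge)→5500, (E,merge)→5550, (C,hash)→5900, (C,nl)→75250 …(+1); best=4000 via (C,nl_idx)
  {DE}: card=2000; try (D,nl_idx)→4500, (E,hash)→4800, (D,merge)→6500, (E,merge)→6650, (D,hash)→7700, (D,nl)→100250 …(+1); best=4500 via (D,nl_idx)
  {BD}: card=400; try (D,nl_idx)→800, (B,hash)→1280, (D,merge)→4320, (B,merge)→4680, (D,hash)→7280, (D,nl)→16040 …(+1); best=800 via (D,nl_idx)
  {AB}: card=1000; try (B,hash)→980, (A,merge)→2570, (B,merge)→2780, (A,hash)→4080, (A,nl)→10040, (B,nl)→10250; best=980 via (B,hash)
  {AF}: card=2500; try (F,hash)→700, (A,merge)→2390, (F,merge)→2620, (F,nl_idx)→4000, (A,hash)→4040, (A,nl)→5020 …(+1); best=700 via (F,hash)
  {CDE}: card=12000; try (C,hash)→11900, (D,hash)→12700, (D,merge)→26000, (D,nl_idx)→29500, (C,merge)→31500, (C,nl_idx)→34500 …(+2); best=11900 via (C,hash)
  {BDE}: card=2000; try (E,hash)→5200, (B,hash)→6980, (E,merge)→7050, (B,merge)→28780, (B,nl)→84500, (E,nl)→100800; best=5200 via (E,hash)
  {ABD}: card=10000; try (A,hash)→5200, (A,merge)→7050, (D,hash)→9180, (D,merge)→15980, (D,nl_idx)→19980, (A,nl)→100800 …(+1); best=5200 via (A,hash)
  {ABF}: card=10000; try (F,hash)→2180, (B,hash)→3680, (F,merge)→12100, (F,nl_idx)→15980, (F,nl)→20980, (B,merge)→33480 …(+1); best=2180 via (F,hash)
  {BCDE}: card=12000; try (C,hash)→12600, (B,hash)→24380, (C,merge)→32200, (C,nl_idx)→35200, (B,merge)→192180, (B,nl)→491900 …(+1); best=12600 via (C,hash)
  {ABDE}: card=50000; try (A,hash)→11200, (E,hash)→19200, (A,merge)→31450, (E,merge)→157450, (A,nl)→505200, (E,nl)→2505200; best=11200 via (A,hash)
  {ABDF}: card=100000; try (F,hash)→15400, (D,hash)→19380, (F,nl_idx)→155200, (F,merge)→155320, (D,merge)→156180, (D,nl_idx)→192180 …(+2); best=15400 via (F,hash)
  {ABCDE}: card=300000; try (A,hash)→28600, (C,hash)→66600, (A,merge)→194850, (C,nl_idx)→761200, (C,merge)→864200, (A,nl)→3012600 …(+1); best=28600 via (A,hash)
  {ABDEF}: card=500000; try (F,hash)→61400, (E,hash)→119400, (F,nl_idx)→761200, (F,merge)→861320, (F,nl)→1011200, (E,merge)→1817650 …(+1); best=61400 via (F,hash)
  {ABCDEF}: card=3000000; try (F,hash)→328800, (C,hash)→566800, (F,nl_idx)→4528600, (F,nl)→6028600, (F,merge)→6028720, (C,nl_idx)→7561400 …(+2); best=328800 via (F,hash)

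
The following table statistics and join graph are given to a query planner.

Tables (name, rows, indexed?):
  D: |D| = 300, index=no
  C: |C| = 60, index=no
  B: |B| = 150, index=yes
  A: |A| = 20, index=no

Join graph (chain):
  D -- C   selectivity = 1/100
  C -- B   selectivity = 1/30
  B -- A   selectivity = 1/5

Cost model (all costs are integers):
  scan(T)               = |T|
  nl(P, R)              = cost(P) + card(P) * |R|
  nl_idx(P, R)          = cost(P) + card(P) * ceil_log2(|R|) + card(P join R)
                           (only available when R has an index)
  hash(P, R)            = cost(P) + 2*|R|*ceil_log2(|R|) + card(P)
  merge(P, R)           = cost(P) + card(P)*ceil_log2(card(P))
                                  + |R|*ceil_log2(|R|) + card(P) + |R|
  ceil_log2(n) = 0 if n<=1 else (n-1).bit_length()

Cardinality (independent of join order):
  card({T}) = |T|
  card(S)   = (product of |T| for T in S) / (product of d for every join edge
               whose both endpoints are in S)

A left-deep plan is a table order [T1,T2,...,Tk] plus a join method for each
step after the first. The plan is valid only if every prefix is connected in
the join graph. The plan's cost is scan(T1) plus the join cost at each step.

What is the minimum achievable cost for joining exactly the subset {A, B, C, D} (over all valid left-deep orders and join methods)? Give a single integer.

Selinger DP over subsets of {A,B,C,D}:
  {D}: scan cost=300, card=300
  {C}: scan cost=60, card=60
  {B}: scan cost=150, card=150
  {A}: scan cost=20, card=20
  {CD}: card=180; try (C,hash)→1320, (D,merge)→3480, (C,merge)→3720, (D,hash)→5520, (D,nl)→18060, (C,nl)→18300; best=1320 via (C,hash)
  {BC}: card=300; try (B,nl_idx)→840, (C,hash)→1020, (B,merge)→1830, (C,merge)→1920, (B,hash)→2520, (B,nl)→9060 …(+1); best=840 via (B,nl_idx)
  {AB}: card=600; try (A,hash)→500, (B,nl_idx)→780, (B,merge)→1490, (A,merge)→1620, (B,hash)→2440, (B,nl)→3020 …(+1); best=500 via (A,hash)
  {BCD}: card=900; try (B,nl_idx)→3660, (B,hash)→3900, (B,merge)→4290, (D,hash)→6540, (D,merge)→6840, (B,nl)→28320 …(+1); best=3660 via (B,nl_idx)
  {ABC}: card=1200; try (A,hash)→1340, (C,hash)→1820, (A,merge)→3960, (A,nl)→6840, (C,merge)→7520, (C,nl)→36500; best=1340 via (A,hash)
  {ABCD}: card=3600; try (A,hash)→4760, (D,hash)→7940, (A,merge)→13680, (D,merge)→18740, (A,nl)→21660, (D,nl)→361340; best=4760 via (A,hash)

4760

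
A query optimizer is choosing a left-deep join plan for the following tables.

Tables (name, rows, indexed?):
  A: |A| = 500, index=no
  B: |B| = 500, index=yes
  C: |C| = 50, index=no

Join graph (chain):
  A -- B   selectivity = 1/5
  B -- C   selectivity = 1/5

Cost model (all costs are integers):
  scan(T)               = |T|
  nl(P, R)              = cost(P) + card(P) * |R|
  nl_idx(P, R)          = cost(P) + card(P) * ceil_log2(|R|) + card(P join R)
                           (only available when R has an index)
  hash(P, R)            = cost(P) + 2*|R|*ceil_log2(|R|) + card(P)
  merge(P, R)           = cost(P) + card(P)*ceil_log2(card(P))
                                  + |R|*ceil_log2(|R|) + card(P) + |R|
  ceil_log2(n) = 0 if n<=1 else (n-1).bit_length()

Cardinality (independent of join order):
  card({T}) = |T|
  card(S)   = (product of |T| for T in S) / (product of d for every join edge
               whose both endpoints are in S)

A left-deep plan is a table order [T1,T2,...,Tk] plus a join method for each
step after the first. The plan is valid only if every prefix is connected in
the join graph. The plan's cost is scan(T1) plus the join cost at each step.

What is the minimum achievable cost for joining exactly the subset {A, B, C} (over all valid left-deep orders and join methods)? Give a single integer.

15600

Selinger DP over subsets of {A,B,C}:
  {A}: scan cost=500, card=500
  {B}: scan cost=500, card=500
  {C}: scan cost=50, card=50
  {AB}: card=50000; try (B,hash)→10000, (A,hash)→10000, (B,merge)→10500, (A,merge)→10500, (B,nl_idx)→55000, (B,nl)→250500 …(+1); best=10000 via (B,hash)
  {BC}: card=5000; try (C,hash)→1600, (B,merge)→5400, (B,nl_idx)→5500, (C,merge)→5850, (B,hash)→9100, (B,nl)→25050 …(+1); best=1600 via (C,hash)
  {ABC}: card=500000; try (A,hash)→15600, (C,hash)→60600, (A,merge)→76600, (C,merge)→860350, (A,nl)→2501600, (C,nl)→2510000; best=15600 via (A,hash)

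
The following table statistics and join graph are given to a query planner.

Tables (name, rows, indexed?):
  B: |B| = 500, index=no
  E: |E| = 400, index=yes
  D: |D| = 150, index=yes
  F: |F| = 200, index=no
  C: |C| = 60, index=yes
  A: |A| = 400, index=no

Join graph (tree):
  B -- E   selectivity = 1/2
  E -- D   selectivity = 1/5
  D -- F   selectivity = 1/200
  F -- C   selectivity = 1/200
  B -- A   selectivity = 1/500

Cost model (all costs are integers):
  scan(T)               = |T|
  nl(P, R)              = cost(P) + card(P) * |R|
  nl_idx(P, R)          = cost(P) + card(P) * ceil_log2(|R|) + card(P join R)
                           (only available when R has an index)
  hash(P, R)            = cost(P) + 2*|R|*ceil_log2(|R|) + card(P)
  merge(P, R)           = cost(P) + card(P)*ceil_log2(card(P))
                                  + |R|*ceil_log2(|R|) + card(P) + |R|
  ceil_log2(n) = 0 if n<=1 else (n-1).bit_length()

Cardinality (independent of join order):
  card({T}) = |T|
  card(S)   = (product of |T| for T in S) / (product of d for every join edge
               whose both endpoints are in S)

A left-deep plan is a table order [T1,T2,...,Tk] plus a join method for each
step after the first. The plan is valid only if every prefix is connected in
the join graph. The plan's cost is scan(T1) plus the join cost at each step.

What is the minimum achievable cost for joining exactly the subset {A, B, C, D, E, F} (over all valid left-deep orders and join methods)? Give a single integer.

925450

Selinger DP over subsets of {A,B,C,D,E,F}:
  {B}: scan cost=500, card=500
  {E}: scan cost=400, card=400
  {D}: scan cost=150, card=150
  {F}: scan cost=200, card=200
  {C}: scan cost=60, card=60
  {A}: scan cost=400, card=400
  {BE}: card=100000; try (E,hash)→8200, (B,merge)→9400, (E,merge)→9500, (B,hash)→9800, (E,nl_idx)→105000, (B,nl)→200400 …(+1); best=8200 via (E,hash)
  {AB}: card=400; try (A,hash)→8200, (B,merge)→9400, (A,merge)→9500, (B,hash)→9800, (B,nl)→200400, (A,nl)→200500; best=8200 via (A,hash)
  {DE}: card=12000; try (D,hash)→3200, (E,merge)→5500, (D,merge)→5750, (E,hash)→7500, (E,nl_idx)→13500, (D,nl_idx)→15600 …(+2); best=3200 via (D,hash)
  {DF}: card=150; try (D,nl_idx)→1950, (D,hash)→2800, (F,merge)→3300, (D,merge)→3350, (F,hash)→3500, (F,nl)→30150 …(+1); best=1950 via (D,nl_idx)
  {CF}: card=60; try (C,hash)→1120, (C,nl_idx)→1460, (F,merge)→2280, (C,merge)→2420, (F,hash)→3320, (F,nl)→12060 …(+1); best=1120 via (C,hash)
  {BDE}: card=3000000; try (B,hash)→24200, (D,hash)→110600, (B,merge)→188200, (D,merge)→1809550, (D,nl_idx)→3808200, (B,nl)→6003200 …(+1); best=24200 via (B,hash)
  {ABE}: card=80000; try (E,hash)→15800, (E,merge)→16200, (E,nl_idx)→91800, (A,hash)→115400, (E,nl)→168200, (A,merge)→1812200 …(+1); best=15800 via (E,hash)
  {DEF}: card=12000; try (E,merge)→7300, (E,hash)→9300, (E,nl_idx)→15300, (F,hash)→18400, (E,nl)→61950, (F,merge)→185000 …(+1); best=7300 via (E,merge)
  {CDF}: card=45; try (D,nl_idx)→1645, (C,hash)→2820, (D,merge)→2890, (C,nl_idx)→2895, (D,hash)→3580, (C,merge)→3720 …(+2); best=1645 via (D,nl_idx)
  {BDEF}: card=3000000; try (B,hash)→28300, (B,merge)→192300, (F,hash)→3027400, (B,nl)→6007300, (F,merge)→69026000, (F,nl)→600024200; best=28300 via (B,hash)
  {ABDE}: card=2400000; try (D,hash)→98200, (D,merge)→1457150, (A,hash)→3031400, (D,nl_idx)→3055800, (D,nl)→12015800, (A,merge)→69028200 …(+1); best=98200 via (D,hash)
  {CDEF}: card=3600; try (E,nl_idx)→5650, (E,merge)→5960, (E,hash)→8890, (E,nl)→19645, (C,hash)→20020, (C,nl_idx)→82900 …(+2); best=5650 via (E,nl_idx)
  {BCDEF}: card=900000; try (B,hash)→18250, (B,merge)→57450, (B,nl)→1805650, (C,hash)→3029020, (C,nl_idx)→18928300, (C,merge)→69028720 …(+1); best=18250 via (B,hash)
  {ABDEF}: card=2400000; try (F,hash)→2501400, (A,hash)→3035500, (F,merge)→55300000, (A,merge)→69032300, (F,nl)→480098200, (A,nl)→1200028300; best=2501400 via (F,hash)
  {ABCDEF}: card=720000; try (A,hash)→925450, (C,hash)→4902120, (C,nl_idx)→17621400, (A,merge)→18922250, (C,merge)→57701820, (C,nl)→146501400 …(+1); best=925450 via (A,hash)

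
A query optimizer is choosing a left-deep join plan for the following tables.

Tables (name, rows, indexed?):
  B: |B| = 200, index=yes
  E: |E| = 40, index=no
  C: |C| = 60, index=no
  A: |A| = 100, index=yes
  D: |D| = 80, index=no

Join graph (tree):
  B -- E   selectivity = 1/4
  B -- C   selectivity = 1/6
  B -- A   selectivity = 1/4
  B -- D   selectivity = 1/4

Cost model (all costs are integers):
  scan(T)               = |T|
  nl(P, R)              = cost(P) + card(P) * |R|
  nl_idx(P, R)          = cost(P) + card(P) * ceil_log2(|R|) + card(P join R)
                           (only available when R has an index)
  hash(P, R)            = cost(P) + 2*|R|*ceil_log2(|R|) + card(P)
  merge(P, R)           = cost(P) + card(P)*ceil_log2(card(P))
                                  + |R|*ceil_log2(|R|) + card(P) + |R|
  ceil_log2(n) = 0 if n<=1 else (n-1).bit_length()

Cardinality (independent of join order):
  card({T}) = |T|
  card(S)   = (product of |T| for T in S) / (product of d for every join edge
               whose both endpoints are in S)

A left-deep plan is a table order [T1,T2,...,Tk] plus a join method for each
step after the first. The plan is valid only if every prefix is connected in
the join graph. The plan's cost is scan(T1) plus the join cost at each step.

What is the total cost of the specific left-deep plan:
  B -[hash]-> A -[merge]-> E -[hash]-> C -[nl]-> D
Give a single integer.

step 1: scan B: cost=200, card=200
step 2: join A via hash
    card(P join A) = 200*100/(4) = 5000
    cost = 200 + 2*100*7 + 200 = 1800
step 3: join E via merge
    card(P join E) = 5000*40/(4) = 50000
    cost = 1800 + 5000*13 + 40*6 + 5000 + 40 = 72080
step 4: join C via hash
    card(P join C) = 50000*60/(6) = 500000
    cost = 72080 + 2*60*6 + 50000 = 122800
step 5: join D via nl
    card(P join D) = 500000*80/(4) = 10000000
    cost = 122800 + 500000*80 = 40122800

40122800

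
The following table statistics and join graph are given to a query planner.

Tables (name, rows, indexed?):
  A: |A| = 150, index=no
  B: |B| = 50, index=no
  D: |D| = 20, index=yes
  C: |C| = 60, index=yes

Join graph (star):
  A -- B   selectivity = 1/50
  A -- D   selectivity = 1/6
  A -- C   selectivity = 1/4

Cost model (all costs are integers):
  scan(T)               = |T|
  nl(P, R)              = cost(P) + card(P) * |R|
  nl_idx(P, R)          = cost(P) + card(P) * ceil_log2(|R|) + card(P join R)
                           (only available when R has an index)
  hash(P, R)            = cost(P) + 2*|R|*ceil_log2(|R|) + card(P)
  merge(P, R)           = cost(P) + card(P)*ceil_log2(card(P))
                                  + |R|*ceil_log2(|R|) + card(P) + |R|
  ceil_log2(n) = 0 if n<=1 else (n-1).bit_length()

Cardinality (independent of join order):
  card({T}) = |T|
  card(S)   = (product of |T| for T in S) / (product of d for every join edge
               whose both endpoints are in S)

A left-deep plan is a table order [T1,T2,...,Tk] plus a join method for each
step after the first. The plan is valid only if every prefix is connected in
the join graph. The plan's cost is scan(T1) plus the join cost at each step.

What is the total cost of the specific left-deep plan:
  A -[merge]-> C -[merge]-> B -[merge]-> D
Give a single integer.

60890

step 1: scan A: cost=150, card=150
step 2: join C via merge
    card(P join C) = 150*60/(4) = 2250
    cost = 150 + 150*8 + 60*6 + 150 + 60 = 1920
step 3: join B via merge
    card(P join B) = 2250*50/(50) = 2250
    cost = 1920 + 2250*12 + 50*6 + 2250 + 50 = 31520
step 4: join D via merge
    card(P join D) = 2250*20/(6) = 7500
    cost = 31520 + 2250*12 + 20*5 + 2250 + 20 = 60890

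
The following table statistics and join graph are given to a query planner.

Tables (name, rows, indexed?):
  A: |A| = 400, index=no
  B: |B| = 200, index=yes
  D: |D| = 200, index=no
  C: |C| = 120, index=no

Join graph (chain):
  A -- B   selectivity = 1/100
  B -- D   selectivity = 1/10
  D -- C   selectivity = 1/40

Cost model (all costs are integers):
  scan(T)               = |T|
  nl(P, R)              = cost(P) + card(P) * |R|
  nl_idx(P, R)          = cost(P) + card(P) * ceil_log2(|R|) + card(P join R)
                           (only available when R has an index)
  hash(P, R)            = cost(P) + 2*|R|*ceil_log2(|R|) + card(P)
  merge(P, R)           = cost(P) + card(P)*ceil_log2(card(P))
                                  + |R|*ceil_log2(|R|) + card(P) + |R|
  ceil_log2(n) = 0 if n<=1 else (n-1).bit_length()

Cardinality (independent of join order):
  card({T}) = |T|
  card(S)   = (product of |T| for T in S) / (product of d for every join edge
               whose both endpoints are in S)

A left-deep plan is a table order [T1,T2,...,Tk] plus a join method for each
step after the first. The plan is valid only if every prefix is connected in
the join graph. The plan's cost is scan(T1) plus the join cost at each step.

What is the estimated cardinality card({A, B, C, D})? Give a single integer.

Tables in S: A(400), B(200), C(120), D(200)
Edges inside S: A-B(d=100), B-D(d=10), D-C(d=40)
numerator = 400 * 200 * 120 * 200 = 1920000000
denominator = 100 * 10 * 40 = 40000
card(S) = 1920000000 / 40000 = 48000

48000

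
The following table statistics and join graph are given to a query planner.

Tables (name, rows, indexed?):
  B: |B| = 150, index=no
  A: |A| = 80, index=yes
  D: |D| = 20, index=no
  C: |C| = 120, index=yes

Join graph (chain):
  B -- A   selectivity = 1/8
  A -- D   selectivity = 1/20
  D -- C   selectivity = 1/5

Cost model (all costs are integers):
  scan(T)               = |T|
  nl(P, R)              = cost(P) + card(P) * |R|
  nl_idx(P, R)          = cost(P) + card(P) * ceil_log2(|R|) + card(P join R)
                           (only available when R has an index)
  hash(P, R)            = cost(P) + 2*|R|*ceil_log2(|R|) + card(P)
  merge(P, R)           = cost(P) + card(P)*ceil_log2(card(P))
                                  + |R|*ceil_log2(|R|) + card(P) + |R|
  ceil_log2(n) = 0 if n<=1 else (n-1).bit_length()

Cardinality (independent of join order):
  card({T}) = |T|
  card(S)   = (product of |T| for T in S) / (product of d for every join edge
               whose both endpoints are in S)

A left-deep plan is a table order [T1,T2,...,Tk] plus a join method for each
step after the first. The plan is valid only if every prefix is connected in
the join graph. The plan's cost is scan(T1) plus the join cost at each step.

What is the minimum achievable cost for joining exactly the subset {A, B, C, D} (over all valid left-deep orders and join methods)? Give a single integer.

5410

Selinger DP over subsets of {A,B,C,D}:
  {B}: scan cost=150, card=150
  {A}: scan cost=80, card=80
  {D}: scan cost=20, card=20
  {C}: scan cost=120, card=120
  {AB}: card=1500; try (A,hash)→1420, (B,merge)→2070, (A,merge)→2140, (B,hash)→2560, (A,nl_idx)→2700, (B,nl)→12080 …(+1); best=1420 via (A,hash)
  {AD}: card=80; try (A,nl_idx)→240, (D,hash)→360, (A,merge)→780, (D,merge)→840, (A,hash)→1160, (A,nl)→1620 …(+1); best=240 via (A,nl_idx)
  {CD}: card=480; try (D,hash)→440, (C,nl_idx)→640, (C,merge)→1100, (D,merge)→1200, (C,hash)→1720, (C,nl)→2420 …(+1); best=440 via (D,hash)
  {ABD}: card=1500; try (B,merge)→2230, (B,hash)→2720, (D,hash)→3120, (B,nl)→12240, (D,merge)→19540, (D,nl)→31420; best=2230 via (B,merge)
  {ACD}: card=1920; try (C,merge)→1840, (C,hash)→2000, (A,hash)→2040, (C,nl_idx)→2720, (A,nl_idx)→5720, (A,merge)→5880 …(+2); best=1840 via (C,merge)
  {ABCD}: card=36000; try (C,hash)→5410, (B,hash)→6160, (C,merge)→21190, (B,merge)→26230, (C,nl_idx)→48730, (C,nl)→182230 …(+1); best=5410 via (C,hash)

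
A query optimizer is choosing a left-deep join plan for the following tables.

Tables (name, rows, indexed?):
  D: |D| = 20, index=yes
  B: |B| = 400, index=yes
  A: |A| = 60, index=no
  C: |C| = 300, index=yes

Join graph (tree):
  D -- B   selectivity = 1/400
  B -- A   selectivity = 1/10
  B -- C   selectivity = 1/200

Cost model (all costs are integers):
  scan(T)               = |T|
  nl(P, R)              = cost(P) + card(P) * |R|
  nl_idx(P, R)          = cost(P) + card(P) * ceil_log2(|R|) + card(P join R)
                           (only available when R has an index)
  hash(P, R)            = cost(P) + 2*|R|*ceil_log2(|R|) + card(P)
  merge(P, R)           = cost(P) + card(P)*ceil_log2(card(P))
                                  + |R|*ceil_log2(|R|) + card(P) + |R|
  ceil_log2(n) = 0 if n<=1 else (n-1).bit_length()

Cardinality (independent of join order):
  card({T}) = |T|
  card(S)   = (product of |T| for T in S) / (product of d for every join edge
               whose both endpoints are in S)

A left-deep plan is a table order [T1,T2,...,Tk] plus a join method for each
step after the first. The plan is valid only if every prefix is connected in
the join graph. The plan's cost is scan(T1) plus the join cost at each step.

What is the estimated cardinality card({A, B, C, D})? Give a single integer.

Tables in S: A(60), B(400), C(300), D(20)
Edges inside S: D-B(d=400), B-A(d=10), B-C(d=200)
numerator = 60 * 400 * 300 * 20 = 144000000
denominator = 400 * 10 * 200 = 800000
card(S) = 144000000 / 800000 = 180

180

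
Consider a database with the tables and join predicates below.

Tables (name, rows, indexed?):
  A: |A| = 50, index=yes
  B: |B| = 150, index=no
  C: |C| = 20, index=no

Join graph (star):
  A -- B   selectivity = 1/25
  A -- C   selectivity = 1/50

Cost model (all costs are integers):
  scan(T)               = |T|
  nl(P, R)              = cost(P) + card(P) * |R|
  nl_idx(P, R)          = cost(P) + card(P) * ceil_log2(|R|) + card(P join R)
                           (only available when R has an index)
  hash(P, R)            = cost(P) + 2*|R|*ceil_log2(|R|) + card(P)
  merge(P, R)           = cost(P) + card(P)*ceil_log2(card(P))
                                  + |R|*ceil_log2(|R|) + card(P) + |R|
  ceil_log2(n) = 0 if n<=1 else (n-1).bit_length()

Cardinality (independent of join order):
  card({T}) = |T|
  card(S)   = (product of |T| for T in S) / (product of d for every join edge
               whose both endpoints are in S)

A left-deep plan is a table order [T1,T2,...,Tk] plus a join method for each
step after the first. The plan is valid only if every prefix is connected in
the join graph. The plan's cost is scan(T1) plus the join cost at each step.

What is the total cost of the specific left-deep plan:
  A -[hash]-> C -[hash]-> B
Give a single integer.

step 1: scan A: cost=50, card=50
step 2: join C via hash
    card(P join C) = 50*20/(50) = 20
    cost = 50 + 2*20*5 + 50 = 300
step 3: join B via hash
    card(P join B) = 20*150/(25) = 120
    cost = 300 + 2*150*8 + 20 = 2720

2720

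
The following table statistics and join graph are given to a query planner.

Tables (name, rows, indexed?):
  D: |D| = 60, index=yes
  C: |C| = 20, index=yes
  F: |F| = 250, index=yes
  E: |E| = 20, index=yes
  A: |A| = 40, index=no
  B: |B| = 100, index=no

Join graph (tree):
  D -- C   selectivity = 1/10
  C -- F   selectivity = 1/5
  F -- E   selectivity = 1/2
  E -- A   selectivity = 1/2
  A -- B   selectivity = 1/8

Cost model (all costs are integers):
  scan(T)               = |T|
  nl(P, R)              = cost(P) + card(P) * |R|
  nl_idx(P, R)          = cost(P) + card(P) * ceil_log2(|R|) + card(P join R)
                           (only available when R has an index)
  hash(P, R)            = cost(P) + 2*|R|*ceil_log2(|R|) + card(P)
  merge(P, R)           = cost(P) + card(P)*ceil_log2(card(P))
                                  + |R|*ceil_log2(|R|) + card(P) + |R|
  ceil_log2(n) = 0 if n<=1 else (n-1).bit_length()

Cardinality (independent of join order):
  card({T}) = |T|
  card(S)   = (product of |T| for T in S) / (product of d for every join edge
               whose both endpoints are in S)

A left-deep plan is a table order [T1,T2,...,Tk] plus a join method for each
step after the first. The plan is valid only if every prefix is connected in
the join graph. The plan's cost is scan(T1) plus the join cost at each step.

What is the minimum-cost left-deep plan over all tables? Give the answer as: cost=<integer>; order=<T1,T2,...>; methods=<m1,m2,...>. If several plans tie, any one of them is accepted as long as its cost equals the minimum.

cost=1270500; order=F,C,D,E,A,B; methods=hash,hash,hash,hash,hash

Selinger DP (subsets sized 1..n):
  {D}: scan cost=60, card=60
  {C}: scan cost=20, card=20
  {F}: scan cost=250, card=250
  {E}: scan cost=20, card=20
  {A}: scan cost=40, card=40
  {B}: scan cost=100, card=100
  {CD}: card=120; try (D,nl_idx)→260, (C,hash)→320, (C,nl_idx)→480, (D,merge)→560, (C,merge)→600, (D,hash)→760 …(+2); best=260 via (D,nl_idx)
  {CF}: card=1000; try (C,hash)→700, (F,nl_idx)→1180, (F,merge)→2390, (C,nl_idx)→2500, (C,merge)→2620, (F,hash)→4040 …(+2); best=700 via (C,hash)
  {EF}: card=2500; try (E,hash)→700, (F,merge)→2390, (E,merge)→2620, (F,nl_idx)→2680, (E,nl_idx)→4000, (F,hash)→4040 …(+2); best=700 via (E,hash)
  {AE}: card=400; try (E,hash)→280, (A,merge)→420, (E,merge)→440, (A,hash)→520, (E,nl_idx)→640, (A,nl)→820 …(+1); best=280 via (E,hash)
  {AB}: card=500; try (A,hash)→680, (B,merge)→1120, (A,merge)→1180, (B,hash)→1480, (B,nl)→4040, (A,nl)→4100; best=680 via (A,hash)
  {CDF}: card=6000; try (D,hash)→2420, (F,merge)→3470, (F,hash)→4380, (F,nl_idx)→7220, (D,merge)→12120, (D,nl_idx)→12700 …(+2); best=2420 via (D,hash)
  {CEF}: card=10000; try (E,hash)→1900, (C,hash)→3400, (E,merge)→11820, (E,nl_idx)→15700, (E,nl)→20700, (C,nl_idx)→23200 …(+2); best=1900 via (E,hash)
  {AEF}: card=50000; try (A,hash)→3680, (F,hash)→4680, (F,merge)→6530, (A,merge)→33480, (F,nl_idx)→53480, (F,nl)→100280 …(+1); best=3680 via (A,hash)
  {ABE}: card=5000; try (E,hash)→1380, (B,hash)→2080, (B,merge)→5080, (E,merge)→5800, (E,nl_idx)→8180, (E,nl)→10680 …(+1); best=1380 via (E,hash)
  {CDEF}: card=60000; try (E,hash)→8620, (D,hash)→12620, (E,merge)→86540, (E,nl_idx)→92420, (D,nl_idx)→121900, (E,nl)→122420 …(+2); best=8620 via (E,hash)
  {ACEF}: card=200000; try (A,hash)→12380, (C,hash)→53880, (A,merge)→152180, (A,nl)→401900, (C,nl_idx)→453680, (C,merge)→853800 …(+1); best=12380 via (A,hash)
  {ABEF}: card=625000; try (F,hash)→10380, (B,hash)→55080, (F,merge)→73630, (F,nl_idx)→666380, (B,merge)→854480, (F,nl)→1251380 …(+1); best=10380 via (F,hash)
  {ACDEF}: card=1200000; try (A,hash)→69100, (D,hash)→213100, (A,merge)→1028900, (A,nl)→2408620, (D,nl_idx)→2412380, (D,merge)→3812800 …(+1); best=69100 via (A,hash)
  {ABCEF}: card=2500000; try (B,hash)→213780, (C,hash)→635580, (B,merge)→3813180, (C,nl_idx)→5635380, (C,nl)→12510380, (C,merge)→13135500 …(+1); best=213780 via (B,hash)
  {ABCDEF}: card=15000000; try (B,hash)→1270500, (D,hash)→2714500, (B,merge)→26469900, (D,nl_idx)→30213780, (D,merge)→57714200, (B,nl)→120069100 …(+1); best=1270500 via (B,hash)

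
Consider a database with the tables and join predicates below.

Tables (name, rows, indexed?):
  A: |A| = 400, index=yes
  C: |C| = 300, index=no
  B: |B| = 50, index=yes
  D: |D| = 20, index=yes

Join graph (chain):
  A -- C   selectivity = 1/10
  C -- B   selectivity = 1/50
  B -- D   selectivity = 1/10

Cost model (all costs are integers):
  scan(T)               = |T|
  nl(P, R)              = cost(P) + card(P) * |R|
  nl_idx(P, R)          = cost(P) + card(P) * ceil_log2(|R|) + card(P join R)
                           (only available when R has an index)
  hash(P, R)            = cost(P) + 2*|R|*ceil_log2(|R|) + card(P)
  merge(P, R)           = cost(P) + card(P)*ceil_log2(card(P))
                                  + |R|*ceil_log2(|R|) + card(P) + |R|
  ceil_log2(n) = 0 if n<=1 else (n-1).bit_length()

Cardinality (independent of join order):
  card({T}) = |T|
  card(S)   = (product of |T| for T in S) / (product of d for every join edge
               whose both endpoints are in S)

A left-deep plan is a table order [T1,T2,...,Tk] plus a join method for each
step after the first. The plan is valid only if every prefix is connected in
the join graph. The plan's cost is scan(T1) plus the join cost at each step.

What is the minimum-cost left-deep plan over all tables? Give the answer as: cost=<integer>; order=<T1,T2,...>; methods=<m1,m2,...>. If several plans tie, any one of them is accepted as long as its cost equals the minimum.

Selinger DP (subsets sized 1..n):
  {A}: scan cost=400, card=400
  {C}: scan cost=300, card=300
  {B}: scan cost=50, card=50
  {D}: scan cost=20, card=20
  {AC}: card=12000; try (C,hash)→6200, (A,merge)→7300, (C,merge)→7400, (A,hash)→7800, (A,nl_idx)→15000, (A,nl)→120300 …(+1); best=6200 via (C,hash)
  {BC}: card=300; try (B,hash)→1200, (B,nl_idx)→2400, (C,merge)→3400, (B,merge)→3650, (C,hash)→5500, (C,nl)→15050 …(+1); best=1200 via (B,hash)
  {BD}: card=100; try (B,nl_idx)→240, (D,hash)→300, (D,nl_idx)→400, (B,merge)→490, (D,merge)→520, (B,hash)→640 …(+2); best=240 via (B,nl_idx)
  {ABC}: card=12000; try (A,merge)→8200, (A,hash)→8700, (A,nl_idx)→15900, (B,hash)→18800, (B,nl_idx)→90200, (A,nl)→121200 …(+2); best=8200 via (A,merge)
  {BCD}: card=600; try (D,hash)→1700, (D,nl_idx)→3300, (C,merge)→4040, (D,merge)→4320, (C,hash)→5740, (D,nl)→7200 …(+1); best=1700 via (D,hash)
  {ABCD}: card=24000; try (A,hash)→9500, (A,merge)→12300, (D,hash)→20400, (A,nl_idx)→31100, (D,nl_idx)→92200, (D,merge)→188320 …(+2); best=9500 via (A,hash)

cost=9500; order=C,B,D,A; methods=hash,hash,hash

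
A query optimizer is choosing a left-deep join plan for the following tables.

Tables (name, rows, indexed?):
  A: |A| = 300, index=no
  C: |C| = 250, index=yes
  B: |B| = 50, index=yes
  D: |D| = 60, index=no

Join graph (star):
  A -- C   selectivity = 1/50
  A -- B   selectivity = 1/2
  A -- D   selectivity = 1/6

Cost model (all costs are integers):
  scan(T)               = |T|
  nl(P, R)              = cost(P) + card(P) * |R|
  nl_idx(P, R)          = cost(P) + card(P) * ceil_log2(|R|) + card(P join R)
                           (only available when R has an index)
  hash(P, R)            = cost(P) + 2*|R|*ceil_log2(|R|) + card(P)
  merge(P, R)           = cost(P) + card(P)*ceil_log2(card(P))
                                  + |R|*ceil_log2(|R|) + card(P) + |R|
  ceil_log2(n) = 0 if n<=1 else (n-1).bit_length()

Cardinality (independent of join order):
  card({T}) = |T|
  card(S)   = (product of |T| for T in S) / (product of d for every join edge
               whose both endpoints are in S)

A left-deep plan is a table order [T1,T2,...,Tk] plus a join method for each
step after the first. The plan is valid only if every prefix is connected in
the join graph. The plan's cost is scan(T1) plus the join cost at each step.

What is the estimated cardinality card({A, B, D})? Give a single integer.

75000

Tables in S: A(300), B(50), D(60)
Edges inside S: A-B(d=2), A-D(d=6)
numerator = 300 * 50 * 60 = 900000
denominator = 2 * 6 = 12
card(S) = 900000 / 12 = 75000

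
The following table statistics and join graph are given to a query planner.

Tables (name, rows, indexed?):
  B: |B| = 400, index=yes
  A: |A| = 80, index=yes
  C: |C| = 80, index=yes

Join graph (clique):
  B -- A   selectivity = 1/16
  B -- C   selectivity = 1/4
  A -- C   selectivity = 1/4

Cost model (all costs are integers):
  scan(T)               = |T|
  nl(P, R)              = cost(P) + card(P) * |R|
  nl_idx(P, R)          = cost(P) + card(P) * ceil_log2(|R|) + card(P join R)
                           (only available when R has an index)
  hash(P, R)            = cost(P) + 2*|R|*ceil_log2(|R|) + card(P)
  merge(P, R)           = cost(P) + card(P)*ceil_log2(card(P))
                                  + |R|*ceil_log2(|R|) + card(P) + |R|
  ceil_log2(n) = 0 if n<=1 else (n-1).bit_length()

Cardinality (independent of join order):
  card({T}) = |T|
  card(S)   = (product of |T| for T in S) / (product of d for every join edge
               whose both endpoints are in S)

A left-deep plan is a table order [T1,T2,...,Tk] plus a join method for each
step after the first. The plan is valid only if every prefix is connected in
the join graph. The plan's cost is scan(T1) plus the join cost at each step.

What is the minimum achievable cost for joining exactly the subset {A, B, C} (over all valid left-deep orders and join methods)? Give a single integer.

Selinger DP over subsets of {A,B,C}:
  {B}: scan cost=400, card=400
  {A}: scan cost=80, card=80
  {C}: scan cost=80, card=80
  {AB}: card=2000; try (A,hash)→1920, (B,nl_idx)→2800, (B,merge)→4720, (A,merge)→5040, (A,nl_idx)→5200, (B,hash)→7360 …(+2); best=1920 via (A,hash)
  {BC}: card=8000; try (C,hash)→1920, (B,merge)→4720, (C,merge)→5040, (B,hash)→7360, (B,nl_idx)→8800, (C,nl_idx)→11200 …(+2); best=1920 via (C,hash)
  {AC}: card=1600; try (C,hash)→1280, (A,hash)→1280, (C,merge)→1360, (A,merge)→1360, (C,nl_idx)→2240, (A,nl_idx)→2240 …(+2); best=1280 via (C,hash)
  {ABC}: card=10000; try (C,hash)→5040, (B,hash)→10080, (A,hash)→11040, (B,merge)→24480, (B,nl_idx)→25680, (C,nl_idx)→25920 …(+6); best=5040 via (C,hash)

5040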